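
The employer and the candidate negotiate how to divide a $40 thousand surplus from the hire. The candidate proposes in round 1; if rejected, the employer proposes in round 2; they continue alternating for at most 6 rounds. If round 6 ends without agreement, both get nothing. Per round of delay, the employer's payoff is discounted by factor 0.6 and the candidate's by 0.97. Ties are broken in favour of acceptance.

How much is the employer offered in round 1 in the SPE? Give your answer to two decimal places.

9.27

Solve by backward induction from round 6.
Round 6 (the employer proposes): rejection yields 0 for the candidate; the employer offers 0 and keeps 40.
Round 5 (the candidate proposes): the employer can get 40 next round, worth 0.6 × 40 = 24 now. The candidate offers 24 and keeps 40 − 24 = 16.
Round 4 (the employer proposes): the candidate can get 16 next round, worth 0.97 × 16 = 15.52 now; the employer offers that and keeps 24.48.
Round 3 (the candidate proposes): the employer can get 24.48 next round, worth 0.6 × 24.48 = 14.688 now, so the candidate offers 14.688, keeping 25.312.
Round 2 (the employer proposes): the candidate can get 25.312 next round, worth 0.97 × 25.312 = 24.55264 now, so the employer offers 24.55264, keeping 15.44736.
Round 1 (the candidate proposes): the employer can get 15.44736 next round, worth 0.6 × 15.44736 = 9.268416 now. The candidate offers 9.268416 and keeps 40 − 9.268416 = 30.731584.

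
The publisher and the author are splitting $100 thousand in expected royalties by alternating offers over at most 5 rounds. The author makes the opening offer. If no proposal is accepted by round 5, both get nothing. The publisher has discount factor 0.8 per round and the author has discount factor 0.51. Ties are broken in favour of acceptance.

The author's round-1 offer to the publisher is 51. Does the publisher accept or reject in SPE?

Reject

Round 5 (the author proposes): rejection yields 0 for the publisher; the author offers 0 and keeps 100.
Round 4 (the publisher proposes): the author can get 100 next round, worth 0.51 × 100 = 51 now. The publisher offers 51 and keeps 100 − 51 = 49.
Round 3 (the author proposes): the publisher can get 49 next round, worth 0.8 × 49 = 39.2 now; the author offers that and keeps 60.8.
Round 2 (the publisher proposes): the author can get 60.8 next round, worth 0.51 × 60.8 = 31.008 now. The publisher offers 31.008 and keeps 100 − 31.008 = 68.992.
So by rejecting in round 1, the publisher gets 68.992 next round, worth 0.8 × 68.992 = 55.1936 now.
Offer 51 < 55.1936, so the publisher rejects.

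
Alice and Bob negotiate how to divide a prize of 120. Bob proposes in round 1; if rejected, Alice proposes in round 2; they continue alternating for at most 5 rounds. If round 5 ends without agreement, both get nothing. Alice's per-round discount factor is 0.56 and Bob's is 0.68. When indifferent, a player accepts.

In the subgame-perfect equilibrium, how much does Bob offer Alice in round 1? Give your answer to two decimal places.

29.69

Round 5 (Bob proposes): rejection yields 0 for Alice; Bob offers 0 and keeps 120.
Round 4 (Alice proposes): Bob can get 120 next round, worth 0.68 × 120 = 81.6 now, so Alice offers 81.6, keeping 38.4.
Round 3 (Bob proposes): Alice can get 38.4 next round, worth 0.56 × 38.4 = 21.504 now. Bob offers 21.504 and keeps 120 − 21.504 = 98.496.
Round 2 (Alice proposes): Bob can get 98.496 next round, worth 0.68 × 98.496 = 66.97728 now; Alice offers that and keeps 53.02272.
Round 1 (Bob proposes): Alice can get 53.02272 next round, worth 0.56 × 53.02272 = 29.6927232 now. Bob offers 29.6927232 and keeps 120 − 29.6927232 = 90.3072768.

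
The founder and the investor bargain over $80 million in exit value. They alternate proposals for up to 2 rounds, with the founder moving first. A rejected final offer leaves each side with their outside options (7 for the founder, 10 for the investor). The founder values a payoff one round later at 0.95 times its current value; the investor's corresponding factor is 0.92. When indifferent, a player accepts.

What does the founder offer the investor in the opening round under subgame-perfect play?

67.16

Round 2 (the investor proposes): the founder gets 7 if talks fail, so the investor offers 7 and keeps 73.
Round 1 (the founder proposes): the investor can get 73 next round, worth 0.92 × 73 = 67.16 now, so the founder offers 67.16, keeping 12.84.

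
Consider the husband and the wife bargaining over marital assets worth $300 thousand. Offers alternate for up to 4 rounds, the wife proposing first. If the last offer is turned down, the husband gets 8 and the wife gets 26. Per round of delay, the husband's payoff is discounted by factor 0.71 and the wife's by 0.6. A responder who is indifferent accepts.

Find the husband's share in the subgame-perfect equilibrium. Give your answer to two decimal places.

168.07

Round 4 (the husband proposes): the wife gets 26 if talks fail, so the husband offers 26 and keeps 274.
Round 3 (the wife proposes): the husband can get 274 next round, worth 0.71 × 274 = 194.54 now, so the wife offers 194.54, keeping 105.46.
Round 2 (the husband proposes): the wife can get 105.46 next round, worth 0.6 × 105.46 = 63.276 now. The husband offers 63.276 and keeps 300 − 63.276 = 236.724.
Round 1 (the wife proposes): the husband can get 236.724 next round, worth 0.71 × 236.724 = 168.07404 now; the wife offers that and keeps 131.92596.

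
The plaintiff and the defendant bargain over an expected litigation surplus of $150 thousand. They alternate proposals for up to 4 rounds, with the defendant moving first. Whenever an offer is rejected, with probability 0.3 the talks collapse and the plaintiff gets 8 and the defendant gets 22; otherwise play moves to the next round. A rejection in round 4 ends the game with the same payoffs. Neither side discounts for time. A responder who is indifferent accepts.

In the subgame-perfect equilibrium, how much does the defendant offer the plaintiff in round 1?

74.36

By backward induction:
Round 4 (the plaintiff proposes): the defendant gets 22 if talks fail, so the plaintiff offers 22 and keeps 128.
Round 3 (the defendant proposes): rejecting gives the plaintiff an expected 0.7 × 128 + 0.3 × 8 = 92; the defendant offers that and keeps 58.
Round 2 (the plaintiff proposes): rejecting gives the defendant an expected 0.7 × 58 + 0.3 × 22 = 47.2, so the plaintiff offers 47.2, keeping 102.8.
Round 1 (the defendant proposes): rejecting gives the plaintiff an expected 0.7 × 102.8 + 0.3 × 8 = 74.36; the defendant offers that and keeps 75.64.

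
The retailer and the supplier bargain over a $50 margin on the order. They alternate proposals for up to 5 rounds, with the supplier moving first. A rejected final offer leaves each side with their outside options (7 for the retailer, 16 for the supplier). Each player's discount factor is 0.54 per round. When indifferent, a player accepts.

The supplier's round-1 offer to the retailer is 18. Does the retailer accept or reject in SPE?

Accept

Work out the retailer's continuation value if the offer is rejected.
Round 5 (the supplier proposes): the retailer gets 7 if talks fail, so the supplier offers 7 and keeps 43.
Round 4 (the retailer proposes): the supplier can get 43 next round, worth 0.54 × 43 = 23.22 now. The retailer offers 23.22 and keeps 50 − 23.22 = 26.78.
Round 3 (the supplier proposes): the retailer can get 26.78 next round, worth 0.54 × 26.78 = 14.4612 now. The supplier offers 14.4612 and keeps 50 − 14.4612 = 35.5388.
Round 2 (the retailer proposes): the supplier can get 35.5388 next round, worth 0.54 × 35.5388 = 19.190952 now, so the retailer offers 19.190952, keeping 30.809048.
So by rejecting in round 1, the retailer gets 30.809048 next round, worth 0.54 × 30.809048 = 16.63688592 now.
Offer 18 ≥ 16.63688592, so the retailer accepts.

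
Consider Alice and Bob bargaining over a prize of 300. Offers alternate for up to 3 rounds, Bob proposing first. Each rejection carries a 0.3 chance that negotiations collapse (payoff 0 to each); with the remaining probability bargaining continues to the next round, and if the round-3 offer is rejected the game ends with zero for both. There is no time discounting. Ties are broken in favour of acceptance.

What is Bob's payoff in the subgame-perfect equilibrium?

237

By backward induction:
Round 3 (Bob proposes): Alice will accept anything ≥ 0, so Bob offers 0 and keeps 300.
Round 2 (Alice proposes): rejecting gives Bob an expected 0.7 × 300 = 210, so Alice offers 210, keeping 90.
Round 1 (Bob proposes): rejecting gives Alice an expected 0.7 × 90 = 63, so Bob offers 63, keeping 237.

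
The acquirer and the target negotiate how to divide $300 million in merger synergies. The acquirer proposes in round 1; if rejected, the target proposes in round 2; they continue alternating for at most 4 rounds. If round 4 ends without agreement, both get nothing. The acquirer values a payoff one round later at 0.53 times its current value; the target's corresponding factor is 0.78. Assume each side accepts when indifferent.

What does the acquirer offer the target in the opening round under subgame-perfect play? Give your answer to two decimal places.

206.72

Round 4 (the target proposes): rejection yields 0 for the acquirer; the target offers 0 and keeps 300.
Round 3 (the acquirer proposes): the target can get 300 next round, worth 0.78 × 300 = 234 now, so the acquirer offers 234, keeping 66.
Round 2 (the target proposes): the acquirer can get 66 next round, worth 0.53 × 66 = 34.98 now; the target offers that and keeps 265.02.
Round 1 (the acquirer proposes): the target can get 265.02 next round, worth 0.78 × 265.02 = 206.7156 now, so the acquirer offers 206.7156, keeping 93.2844.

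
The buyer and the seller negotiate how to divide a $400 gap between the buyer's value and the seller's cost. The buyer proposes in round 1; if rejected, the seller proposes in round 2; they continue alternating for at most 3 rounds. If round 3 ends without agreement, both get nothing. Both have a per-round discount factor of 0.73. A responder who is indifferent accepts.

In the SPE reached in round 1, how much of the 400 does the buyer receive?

321.16

Work backward from the last round.
Round 3 (the buyer proposes): rejection yields 0 for the seller; the buyer offers 0 and keeps 400.
Round 2 (the seller proposes): the buyer can get 400 next round, worth 0.73 × 400 = 292 now. The seller offers 292 and keeps 400 − 292 = 108.
Round 1 (the buyer proposes): the seller can get 108 next round, worth 0.73 × 108 = 78.84 now. The buyer offers 78.84 and keeps 400 − 78.84 = 321.16.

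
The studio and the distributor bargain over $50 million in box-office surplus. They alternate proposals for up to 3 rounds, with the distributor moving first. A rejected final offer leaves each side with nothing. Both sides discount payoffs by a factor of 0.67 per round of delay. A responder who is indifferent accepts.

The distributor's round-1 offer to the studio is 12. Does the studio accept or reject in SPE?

Accept

Work out the studio's continuation value if the offer is rejected.
Round 3 (the distributor proposes): the studio will accept anything ≥ 0, so the distributor offers 0 and keeps 50.
Round 2 (the studio proposes): the distributor can get 50 next round, worth 0.67 × 50 = 33.5 now; the studio offers that and keeps 16.5.
So by rejecting in round 1, the studio gets 16.5 next round, worth 0.67 × 16.5 = 11.055 now.
Offer 12 ≥ 11.055, so the studio accepts.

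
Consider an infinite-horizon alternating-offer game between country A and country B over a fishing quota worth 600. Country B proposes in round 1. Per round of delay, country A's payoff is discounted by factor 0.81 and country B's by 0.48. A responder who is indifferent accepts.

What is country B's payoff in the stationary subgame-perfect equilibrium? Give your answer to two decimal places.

Let x be country B's share when country B proposes and y be country A's share when country A proposes.
Country A accepts iff offered ≥ 0.81·y, so x = 600 − 0.81y. Symmetrically y = 600 − 0.48x.
Substituting: x = 600 − 0.81(600 − 0.48x), giving x(1 − 0.48·0.81) = 600(1 − 0.81).
So x = 600 × 0.19 / 0.6112 ≈ 186.5183, and country A receives 600 − x ≈ 413.4817.

186.52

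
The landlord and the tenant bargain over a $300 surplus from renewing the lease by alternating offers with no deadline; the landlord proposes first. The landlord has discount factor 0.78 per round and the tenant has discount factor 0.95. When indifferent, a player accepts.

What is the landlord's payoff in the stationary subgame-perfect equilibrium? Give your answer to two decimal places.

57.92

In a stationary SPE each proposer offers the other exactly their discounted continuation value.
If the landlord keeps x when proposing and the tenant keeps y when proposing, then x = 300 − 0.95y and y = 300 − 0.78x.
Solving: x = 300(1 − 0.95) / (1 − 0.78·0.95) = 15 / 0.259 ≈ 57.9151.
The tenant gets 300 − 57.9151 ≈ 242.0849.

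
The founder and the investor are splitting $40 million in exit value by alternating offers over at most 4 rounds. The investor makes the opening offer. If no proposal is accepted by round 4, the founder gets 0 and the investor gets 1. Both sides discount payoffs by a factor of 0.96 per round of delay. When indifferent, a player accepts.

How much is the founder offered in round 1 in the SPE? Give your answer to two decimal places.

36.04

Round 4 (the founder proposes): the investor gets 1 if talks fail, so the founder offers 1 and keeps 39.
Round 3 (the investor proposes): the founder can get 39 next round, worth 0.96 × 39 = 37.44 now. The investor offers 37.44 and keeps 40 − 37.44 = 2.56.
Round 2 (the founder proposes): the investor can get 2.56 next round, worth 0.96 × 2.56 = 2.4576 now; the founder offers that and keeps 37.5424.
Round 1 (the investor proposes): the founder can get 37.5424 next round, worth 0.96 × 37.5424 = 36.040704 now. The investor offers 36.040704 and keeps 40 − 36.040704 = 3.959296.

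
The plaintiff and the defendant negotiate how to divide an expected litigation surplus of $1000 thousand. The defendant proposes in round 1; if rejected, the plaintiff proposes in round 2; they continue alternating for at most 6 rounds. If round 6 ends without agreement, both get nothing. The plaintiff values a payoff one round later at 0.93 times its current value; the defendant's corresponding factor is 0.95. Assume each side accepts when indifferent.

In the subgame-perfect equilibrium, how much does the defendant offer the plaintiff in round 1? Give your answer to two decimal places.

813.51

Round 6 (the plaintiff proposes): rejection yields 0 for the defendant; the plaintiff offers 0 and keeps 1000.
Round 5 (the defendant proposes): the plaintiff can get 1000 next round, worth 0.93 × 1000 = 930 now, so the defendant offers 930, keeping 70.
Round 4 (the plaintiff proposes): the defendant can get 70 next round, worth 0.95 × 70 = 66.5 now. The plaintiff offers 66.5 and keeps 1000 − 66.5 = 933.5.
Round 3 (the defendant proposes): the plaintiff can get 933.5 next round, worth 0.93 × 933.5 = 868.155 now; the defendant offers that and keeps 131.845.
Round 2 (the plaintiff proposes): the defendant can get 131.845 next round, worth 0.95 × 131.845 = 125.25275 now, so the plaintiff offers 125.25275, keeping 874.74725.
Round 1 (the defendant proposes): the plaintiff can get 874.74725 next round, worth 0.93 × 874.74725 = 813.5149425 now. The defendant offers 813.5149425 and keeps 1000 − 813.5149425 = 186.4850575.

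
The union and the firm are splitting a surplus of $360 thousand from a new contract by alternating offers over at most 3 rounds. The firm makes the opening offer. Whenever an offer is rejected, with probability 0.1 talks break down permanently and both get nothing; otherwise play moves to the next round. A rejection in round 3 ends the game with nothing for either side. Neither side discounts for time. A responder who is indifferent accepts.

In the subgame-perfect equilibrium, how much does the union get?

Round 3 (the firm proposes): the union will accept anything ≥ 0, so the firm offers 0 and keeps 360.
Round 2 (the union proposes): rejecting gives the firm an expected 0.9 × 360 = 324, so the union offers 324, keeping 36.
Round 1 (the firm proposes): rejecting gives the union an expected 0.9 × 36 = 32.4. The firm offers 32.4 and keeps 360 − 32.4 = 327.6.

32.4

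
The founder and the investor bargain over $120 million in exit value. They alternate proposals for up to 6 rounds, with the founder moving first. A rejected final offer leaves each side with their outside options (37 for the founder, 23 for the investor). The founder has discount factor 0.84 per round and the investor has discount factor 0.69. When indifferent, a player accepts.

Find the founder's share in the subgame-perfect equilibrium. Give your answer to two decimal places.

Round 6 (the investor proposes): the founder gets 37 if talks fail, so the investor offers 37 and keeps 83.
Round 5 (the founder proposes): the investor can get 83 next round, worth 0.69 × 83 = 57.27 now, so the founder offers 57.27, keeping 62.73.
Round 4 (the investor proposes): the founder can get 62.73 next round, worth 0.84 × 62.73 = 52.6932 now, so the investor offers 52.6932, keeping 67.3068.
Round 3 (the founder proposes): the investor can get 67.3068 next round, worth 0.69 × 67.3068 = 46.441692 now, so the founder offers 46.441692, keeping 73.558308.
Round 2 (the investor proposes): the founder can get 73.558308 next round, worth 0.84 × 73.558308 = 61.78897872 now. The investor offers 61.78897872 and keeps 120 − 61.78897872 = 58.21102128.
Round 1 (the founder proposes): the investor can get 58.21102128 next round, worth 0.69 × 58.21102128 = 40.1656046832 now; the founder offers that and keeps 79.8343953168.

79.83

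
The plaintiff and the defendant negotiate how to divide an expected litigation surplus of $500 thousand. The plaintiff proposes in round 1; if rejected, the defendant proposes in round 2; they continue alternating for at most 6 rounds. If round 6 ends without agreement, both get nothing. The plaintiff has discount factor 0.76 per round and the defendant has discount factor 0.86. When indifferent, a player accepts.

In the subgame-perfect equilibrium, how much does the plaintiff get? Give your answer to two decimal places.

145.66

Round 6 (the defendant proposes): rejection yields 0 for the plaintiff; the defendant offers 0 and keeps 500.
Round 5 (the plaintiff proposes): the defendant can get 500 next round, worth 0.86 × 500 = 430 now, so the plaintiff offers 430, keeping 70.
Round 4 (the defendant proposes): the plaintiff can get 70 next round, worth 0.76 × 70 = 53.2 now. The defendant offers 53.2 and keeps 500 − 53.2 = 446.8.
Round 3 (the plaintiff proposes): the defendant can get 446.8 next round, worth 0.86 × 446.8 = 384.248 now. The plaintiff offers 384.248 and keeps 500 − 384.248 = 115.752.
Round 2 (the defendant proposes): the plaintiff can get 115.752 next round, worth 0.76 × 115.752 = 87.97152 now. The defendant offers 87.97152 and keeps 500 − 87.97152 = 412.02848.
Round 1 (the plaintiff proposes): the defendant can get 412.02848 next round, worth 0.86 × 412.02848 = 354.3444928 now. The plaintiff offers 354.3444928 and keeps 500 − 354.3444928 = 145.6555072.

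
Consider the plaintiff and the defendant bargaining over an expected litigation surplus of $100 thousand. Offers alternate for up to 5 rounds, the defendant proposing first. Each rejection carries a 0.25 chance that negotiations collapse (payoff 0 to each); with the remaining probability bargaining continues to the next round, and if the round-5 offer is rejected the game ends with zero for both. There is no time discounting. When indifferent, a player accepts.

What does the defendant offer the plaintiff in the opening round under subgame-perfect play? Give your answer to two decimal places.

29.30

Round 5 (the defendant proposes): rejection yields 0 for the plaintiff; the defendant offers 0 and keeps 100.
Round 4 (the plaintiff proposes): rejecting gives the defendant an expected 0.75 × 100 = 75, so the plaintiff offers 75, keeping 25.
Round 3 (the defendant proposes): rejecting gives the plaintiff an expected 0.75 × 25 = 18.75; the defendant offers that and keeps 81.25.
Round 2 (the plaintiff proposes): rejecting gives the defendant an expected 0.75 × 81.25 = 60.9375. The plaintiff offers 60.9375 and keeps 100 − 60.9375 = 39.0625.
Round 1 (the defendant proposes): rejecting gives the plaintiff an expected 0.75 × 39.0625 = 29.296875; the defendant offers that and keeps 70.703125.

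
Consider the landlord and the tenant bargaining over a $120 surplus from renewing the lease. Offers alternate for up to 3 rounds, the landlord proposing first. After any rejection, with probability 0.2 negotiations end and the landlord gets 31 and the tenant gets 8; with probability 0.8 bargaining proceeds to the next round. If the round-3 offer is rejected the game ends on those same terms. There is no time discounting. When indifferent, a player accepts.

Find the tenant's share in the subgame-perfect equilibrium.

20.96

By backward induction:
Round 3 (the landlord proposes): the tenant gets 8 if talks fail, so the landlord offers 8 and keeps 112.
Round 2 (the tenant proposes): rejecting gives the landlord an expected 0.8 × 112 + 0.2 × 31 = 95.8, so the tenant offers 95.8, keeping 24.2.
Round 1 (the landlord proposes): rejecting gives the tenant an expected 0.8 × 24.2 + 0.2 × 8 = 20.96, so the landlord offers 20.96, keeping 99.04.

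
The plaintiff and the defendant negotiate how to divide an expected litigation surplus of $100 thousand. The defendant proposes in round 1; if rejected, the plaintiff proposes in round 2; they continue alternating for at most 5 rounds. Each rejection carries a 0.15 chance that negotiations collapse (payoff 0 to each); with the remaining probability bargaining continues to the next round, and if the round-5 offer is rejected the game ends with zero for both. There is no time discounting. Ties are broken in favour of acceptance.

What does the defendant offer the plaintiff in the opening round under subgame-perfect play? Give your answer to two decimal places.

By backward induction:
Round 5 (the defendant proposes): rejection yields 0 for the plaintiff; the defendant offers 0 and keeps 100.
Round 4 (the plaintiff proposes): rejecting gives the defendant an expected 0.85 × 100 = 85, so the plaintiff offers 85, keeping 15.
Round 3 (the defendant proposes): rejecting gives the plaintiff an expected 0.85 × 15 = 12.75, so the defendant offers 12.75, keeping 87.25.
Round 2 (the plaintiff proposes): rejecting gives the defendant an expected 0.85 × 87.25 = 74.1625, so the plaintiff offers 74.1625, keeping 25.8375.
Round 1 (the defendant proposes): rejecting gives the plaintiff an expected 0.85 × 25.8375 = 21.961875; the defendant offers that and keeps 78.038125.

21.96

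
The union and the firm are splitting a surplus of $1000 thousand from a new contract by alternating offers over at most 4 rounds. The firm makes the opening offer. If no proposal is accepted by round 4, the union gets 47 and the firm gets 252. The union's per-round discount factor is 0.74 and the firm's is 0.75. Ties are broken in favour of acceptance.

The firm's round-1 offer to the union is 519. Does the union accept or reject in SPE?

Round 4 (the union proposes): the firm gets 252 if talks fail, so the union offers 252 and keeps 748.
Round 3 (the firm proposes): the union can get 748 next round, worth 0.74 × 748 = 553.52 now; the firm offers that and keeps 446.48.
Round 2 (the union proposes): the firm can get 446.48 next round, worth 0.75 × 446.48 = 334.86 now, so the union offers 334.86, keeping 665.14.
So by rejecting in round 1, the union gets 665.14 next round, worth 0.74 × 665.14 = 492.2036 now.
Offer 519 ≥ 492.2036, so the union accepts.

Accept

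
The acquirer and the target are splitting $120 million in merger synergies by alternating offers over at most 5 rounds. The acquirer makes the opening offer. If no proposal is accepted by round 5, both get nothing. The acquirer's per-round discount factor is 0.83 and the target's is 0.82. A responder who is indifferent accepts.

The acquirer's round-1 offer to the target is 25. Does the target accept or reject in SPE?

Reject

Round 5 (the acquirer proposes): the target will accept anything ≥ 0, so the acquirer offers 0 and keeps 120.
Round 4 (the target proposes): the acquirer can get 120 next round, worth 0.83 × 120 = 99.6 now; the target offers that and keeps 20.4.
Round 3 (the acquirer proposes): the target can get 20.4 next round, worth 0.82 × 20.4 = 16.728 now; the acquirer offers that and keeps 103.272.
Round 2 (the target proposes): the acquirer can get 103.272 next round, worth 0.83 × 103.272 = 85.71576 now. The target offers 85.71576 and keeps 120 − 85.71576 = 34.28424.
So by rejecting in round 1, the target gets 34.28424 next round, worth 0.82 × 34.28424 = 28.1130768 now.
Offer 25 < 28.1130768, so the target rejects.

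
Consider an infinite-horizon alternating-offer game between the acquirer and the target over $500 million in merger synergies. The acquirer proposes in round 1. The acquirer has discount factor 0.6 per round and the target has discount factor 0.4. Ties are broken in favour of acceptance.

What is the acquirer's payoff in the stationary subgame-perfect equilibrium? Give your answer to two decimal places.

394.74

Let x be the acquirer's share when the acquirer proposes and y be the target's share when the target proposes.
The target accepts iff offered ≥ 0.4·y, so x = 500 − 0.4y. Symmetrically y = 500 − 0.6x.
Substituting: x = 500 − 0.4(500 − 0.6x), giving x(1 − 0.6·0.4) = 500(1 − 0.4).
So x = 500 × 0.6 / 0.76 ≈ 394.7368, and the target receives 500 − x ≈ 105.2632.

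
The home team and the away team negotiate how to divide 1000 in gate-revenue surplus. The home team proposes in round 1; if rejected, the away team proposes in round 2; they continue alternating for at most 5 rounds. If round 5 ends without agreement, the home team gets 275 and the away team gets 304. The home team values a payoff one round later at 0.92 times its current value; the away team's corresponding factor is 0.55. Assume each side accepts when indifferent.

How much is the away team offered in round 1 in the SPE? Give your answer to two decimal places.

Round 5 (the home team proposes): the away team gets 304 if talks fail, so the home team offers 304 and keeps 696.
Round 4 (the away team proposes): the home team can get 696 next round, worth 0.92 × 696 = 640.32 now; the away team offers that and keeps 359.68.
Round 3 (the home team proposes): the away team can get 359.68 next round, worth 0.55 × 359.68 = 197.824 now; the home team offers that and keeps 802.176.
Round 2 (the away team proposes): the home team can get 802.176 next round, worth 0.92 × 802.176 = 738.00192 now. The away team offers 738.00192 and keeps 1000 − 738.00192 = 261.99808.
Round 1 (the home team proposes): the away team can get 261.99808 next round, worth 0.55 × 261.99808 = 144.098944 now. The home team offers 144.098944 and keeps 1000 − 144.098944 = 855.901056.

144.10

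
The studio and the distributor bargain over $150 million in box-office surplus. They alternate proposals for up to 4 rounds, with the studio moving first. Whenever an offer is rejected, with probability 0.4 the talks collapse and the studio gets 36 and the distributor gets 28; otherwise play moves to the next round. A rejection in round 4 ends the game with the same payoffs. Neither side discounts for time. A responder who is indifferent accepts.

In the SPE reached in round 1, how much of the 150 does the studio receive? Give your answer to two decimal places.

82.78

By backward induction:
Round 4 (the distributor proposes): the studio gets 36 if talks fail, so the distributor offers 36 and keeps 114.
Round 3 (the studio proposes): rejecting gives the distributor an expected 0.6 × 114 + 0.4 × 28 = 79.6. The studio offers 79.6 and keeps 150 − 79.6 = 70.4.
Round 2 (the distributor proposes): rejecting gives the studio an expected 0.6 × 70.4 + 0.4 × 36 = 56.64. The distributor offers 56.64 and keeps 150 − 56.64 = 93.36.
Round 1 (the studio proposes): rejecting gives the distributor an expected 0.6 × 93.36 + 0.4 × 28 = 67.216. The studio offers 67.216 and keeps 150 − 67.216 = 82.784.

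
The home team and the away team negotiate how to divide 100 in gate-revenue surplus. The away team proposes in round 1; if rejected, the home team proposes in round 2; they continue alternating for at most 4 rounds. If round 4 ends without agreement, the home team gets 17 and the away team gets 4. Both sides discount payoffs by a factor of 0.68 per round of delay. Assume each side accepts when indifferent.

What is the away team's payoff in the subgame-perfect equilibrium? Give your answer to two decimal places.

48.05

Round 4 (the home team proposes): the away team gets 4 if talks fail, so the home team offers 4 and keeps 96.
Round 3 (the away team proposes): the home team can get 96 next round, worth 0.68 × 96 = 65.28 now. The away team offers 65.28 and keeps 100 − 65.28 = 34.72.
Round 2 (the home team proposes): the away team can get 34.72 next round, worth 0.68 × 34.72 = 23.6096 now; the home team offers that and keeps 76.3904.
Round 1 (the away team proposes): the home team can get 76.3904 next round, worth 0.68 × 76.3904 = 51.945472 now, so the away team offers 51.945472, keeping 48.054528.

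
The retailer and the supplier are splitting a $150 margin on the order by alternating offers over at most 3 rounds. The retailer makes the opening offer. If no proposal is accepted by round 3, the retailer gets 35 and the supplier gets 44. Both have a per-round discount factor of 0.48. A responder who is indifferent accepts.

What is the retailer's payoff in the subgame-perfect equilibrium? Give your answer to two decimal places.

Round 3 (the retailer proposes): the supplier gets 44 if talks fail, so the retailer offers 44 and keeps 106.
Round 2 (the supplier proposes): the retailer can get 106 next round, worth 0.48 × 106 = 50.88 now. The supplier offers 50.88 and keeps 150 − 50.88 = 99.12.
Round 1 (the retailer proposes): the supplier can get 99.12 next round, worth 0.48 × 99.12 = 47.5776 now; the retailer offers that and keeps 102.4224.

102.42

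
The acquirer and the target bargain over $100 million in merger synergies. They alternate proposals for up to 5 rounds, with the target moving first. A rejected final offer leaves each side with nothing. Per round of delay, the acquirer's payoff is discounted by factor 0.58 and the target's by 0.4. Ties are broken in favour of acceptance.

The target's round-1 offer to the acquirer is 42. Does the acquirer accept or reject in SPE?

Reject

Work out the acquirer's continuation value if the offer is rejected.
Round 5 (the target proposes): the acquirer will accept anything ≥ 0, so the target offers 0 and keeps 100.
Round 4 (the acquirer proposes): the target can get 100 next round, worth 0.4 × 100 = 40 now; the acquirer offers that and keeps 60.
Round 3 (the target proposes): the acquirer can get 60 next round, worth 0.58 × 60 = 34.8 now, so the target offers 34.8, keeping 65.2.
Round 2 (the acquirer proposes): the target can get 65.2 next round, worth 0.4 × 65.2 = 26.08 now, so the acquirer offers 26.08, keeping 73.92.
So by rejecting in round 1, the acquirer gets 73.92 next round, worth 0.58 × 73.92 = 42.8736 now.
Offer 42 < 42.8736, so the acquirer rejects.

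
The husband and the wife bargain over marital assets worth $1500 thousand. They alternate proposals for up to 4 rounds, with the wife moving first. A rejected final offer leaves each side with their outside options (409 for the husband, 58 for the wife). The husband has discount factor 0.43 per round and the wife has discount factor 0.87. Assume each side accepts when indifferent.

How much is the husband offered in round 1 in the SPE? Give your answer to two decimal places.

315.81

Work backward from the last round.
Round 4 (the husband proposes): the wife gets 58 if talks fail, so the husband offers 58 and keeps 1442.
Round 3 (the wife proposes): the husband can get 1442 next round, worth 0.43 × 1442 = 620.06 now, so the wife offers 620.06, keeping 879.94.
Round 2 (the husband proposes): the wife can get 879.94 next round, worth 0.87 × 879.94 = 765.5478 now, so the husband offers 765.5478, keeping 734.4522.
Round 1 (the wife proposes): the husband can get 734.4522 next round, worth 0.43 × 734.4522 = 315.814446 now; the wife offers that and keeps 1184.185554.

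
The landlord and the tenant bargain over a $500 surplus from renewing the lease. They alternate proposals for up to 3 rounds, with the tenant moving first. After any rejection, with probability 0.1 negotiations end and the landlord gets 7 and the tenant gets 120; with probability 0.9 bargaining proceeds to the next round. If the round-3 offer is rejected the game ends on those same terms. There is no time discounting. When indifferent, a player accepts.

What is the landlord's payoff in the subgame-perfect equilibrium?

Round 3 (the tenant proposes): the landlord gets 7 if talks fail, so the tenant offers 7 and keeps 493.
Round 2 (the landlord proposes): rejecting gives the tenant an expected 0.9 × 493 + 0.1 × 120 = 455.7; the landlord offers that and keeps 44.3.
Round 1 (the tenant proposes): rejecting gives the landlord an expected 0.9 × 44.3 + 0.1 × 7 = 40.57; the tenant offers that and keeps 459.43.

40.57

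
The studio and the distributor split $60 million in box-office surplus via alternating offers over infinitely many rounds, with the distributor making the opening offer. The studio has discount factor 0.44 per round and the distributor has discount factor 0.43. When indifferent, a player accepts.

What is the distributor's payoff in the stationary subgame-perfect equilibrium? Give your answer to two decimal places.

41.44

Let x be the distributor's share when the distributor proposes and y be the studio's share when the studio proposes.
The studio accepts iff offered ≥ 0.44·y, so x = 60 − 0.44y. Symmetrically y = 60 − 0.43x.
Substituting: x = 60 − 0.44(60 − 0.43x), giving x(1 − 0.43·0.44) = 60(1 − 0.44).
So x = 60 × 0.56 / 0.8108 ≈ 41.4406, and the studio receives 60 − x ≈ 18.5594.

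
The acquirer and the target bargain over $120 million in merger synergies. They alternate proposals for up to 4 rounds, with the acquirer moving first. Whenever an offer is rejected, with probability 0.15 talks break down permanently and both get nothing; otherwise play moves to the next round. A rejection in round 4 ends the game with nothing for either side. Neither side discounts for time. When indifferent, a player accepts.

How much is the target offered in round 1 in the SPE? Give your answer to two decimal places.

89.00

By backward induction:
Round 4 (the target proposes): rejection yields 0 for the acquirer; the target offers 0 and keeps 120.
Round 3 (the acquirer proposes): rejecting gives the target an expected 0.85 × 120 = 102; the acquirer offers that and keeps 18.
Round 2 (the target proposes): rejecting gives the acquirer an expected 0.85 × 18 = 15.3; the target offers that and keeps 104.7.
Round 1 (the acquirer proposes): rejecting gives the target an expected 0.85 × 104.7 = 88.995; the acquirer offers that and keeps 31.005.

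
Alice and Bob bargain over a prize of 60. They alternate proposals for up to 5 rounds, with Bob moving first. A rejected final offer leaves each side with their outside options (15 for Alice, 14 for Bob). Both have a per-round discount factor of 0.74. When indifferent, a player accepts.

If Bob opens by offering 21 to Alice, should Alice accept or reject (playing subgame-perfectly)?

Round 5 (Bob proposes): Alice gets 15 if talks fail, so Bob offers 15 and keeps 45.
Round 4 (Alice proposes): Bob can get 45 next round, worth 0.74 × 45 = 33.3 now. Alice offers 33.3 and keeps 60 − 33.3 = 26.7.
Round 3 (Bob proposes): Alice can get 26.7 next round, worth 0.74 × 26.7 = 19.758 now. Bob offers 19.758 and keeps 60 − 19.758 = 40.242.
Round 2 (Alice proposes): Bob can get 40.242 next round, worth 0.74 × 40.242 = 29.77908 now, so Alice offers 29.77908, keeping 30.22092.
So by rejecting in round 1, Alice gets 30.22092 next round, worth 0.74 × 30.22092 = 22.3634808 now.
Offer 21 < 22.3634808, so Alice rejects.

Reject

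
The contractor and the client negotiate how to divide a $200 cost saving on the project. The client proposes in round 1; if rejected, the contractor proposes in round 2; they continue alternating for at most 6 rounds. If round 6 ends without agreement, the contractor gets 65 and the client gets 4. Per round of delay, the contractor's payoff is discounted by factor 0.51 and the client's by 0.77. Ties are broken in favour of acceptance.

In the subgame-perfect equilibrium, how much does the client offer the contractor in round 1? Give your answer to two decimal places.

48.09

Round 6 (the contractor proposes): the client gets 4 if talks fail, so the contractor offers 4 and keeps 196.
Round 5 (the client proposes): the contractor can get 196 next round, worth 0.51 × 196 = 99.96 now, so the client offers 99.96, keeping 100.04.
Round 4 (the contractor proposes): the client can get 100.04 next round, worth 0.77 × 100.04 = 77.0308 now. The contractor offers 77.0308 and keeps 200 − 77.0308 = 122.9692.
Round 3 (the client proposes): the contractor can get 122.9692 next round, worth 0.51 × 122.9692 = 62.714292 now; the client offers that and keeps 137.285708.
Round 2 (the contractor proposes): the client can get 137.285708 next round, worth 0.77 × 137.285708 = 105.70999516 now. The contractor offers 105.70999516 and keeps 200 − 105.70999516 = 94.29000484.
Round 1 (the client proposes): the contractor can get 94.29000484 next round, worth 0.51 × 94.29000484 = 48.0879024684 now; the client offers that and keeps 151.9120975316.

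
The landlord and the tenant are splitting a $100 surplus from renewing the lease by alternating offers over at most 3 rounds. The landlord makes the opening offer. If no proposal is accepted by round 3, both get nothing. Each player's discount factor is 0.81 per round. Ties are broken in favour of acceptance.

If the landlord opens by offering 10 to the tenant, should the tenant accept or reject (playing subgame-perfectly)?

Round 3 (the landlord proposes): rejection yields 0 for the tenant; the landlord offers 0 and keeps 100.
Round 2 (the tenant proposes): the landlord can get 100 next round, worth 0.81 × 100 = 81 now; the tenant offers that and keeps 19.
So by rejecting in round 1, the tenant gets 19 next round, worth 0.81 × 19 = 15.39 now.
Offer 10 < 15.39, so the tenant rejects.

Reject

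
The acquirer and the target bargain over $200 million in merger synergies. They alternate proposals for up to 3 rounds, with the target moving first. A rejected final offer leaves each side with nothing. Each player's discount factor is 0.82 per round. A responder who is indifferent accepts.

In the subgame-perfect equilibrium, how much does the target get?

170.48

Work backward from the last round.
Round 3 (the target proposes): rejection yields 0 for the acquirer; the target offers 0 and keeps 200.
Round 2 (the acquirer proposes): the target can get 200 next round, worth 0.82 × 200 = 164 now; the acquirer offers that and keeps 36.
Round 1 (the target proposes): the acquirer can get 36 next round, worth 0.82 × 36 = 29.52 now, so the target offers 29.52, keeping 170.48.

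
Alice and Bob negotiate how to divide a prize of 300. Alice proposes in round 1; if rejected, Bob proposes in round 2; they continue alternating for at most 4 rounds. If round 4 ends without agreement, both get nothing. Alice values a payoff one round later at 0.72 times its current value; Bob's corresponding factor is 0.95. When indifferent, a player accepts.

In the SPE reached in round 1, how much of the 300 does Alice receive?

Round 4 (Bob proposes): rejection yields 0 for Alice; Bob offers 0 and keeps 300.
Round 3 (Alice proposes): Bob can get 300 next round, worth 0.95 × 300 = 285 now; Alice offers that and keeps 15.
Round 2 (Bob proposes): Alice can get 15 next round, worth 0.72 × 15 = 10.8 now, so Bob offers 10.8, keeping 289.2.
Round 1 (Alice proposes): Bob can get 289.2 next round, worth 0.95 × 289.2 = 274.74 now, so Alice offers 274.74, keeping 25.26.

25.26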